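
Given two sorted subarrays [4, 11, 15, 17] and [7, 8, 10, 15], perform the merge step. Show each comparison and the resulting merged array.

Merging process:

Compare 4 vs 7: take 4 from left. Merged: [4]
Compare 11 vs 7: take 7 from right. Merged: [4, 7]
Compare 11 vs 8: take 8 from right. Merged: [4, 7, 8]
Compare 11 vs 10: take 10 from right. Merged: [4, 7, 8, 10]
Compare 11 vs 15: take 11 from left. Merged: [4, 7, 8, 10, 11]
Compare 15 vs 15: take 15 from left. Merged: [4, 7, 8, 10, 11, 15]
Compare 17 vs 15: take 15 from right. Merged: [4, 7, 8, 10, 11, 15, 15]
Append remaining from left: [17]. Merged: [4, 7, 8, 10, 11, 15, 15, 17]

Final merged array: [4, 7, 8, 10, 11, 15, 15, 17]
Total comparisons: 7

The merged array is [4, 7, 8, 10, 11, 15, 15, 17], requiring 7 comparisons. The merge step runs in O(n) time where n is the total number of elements.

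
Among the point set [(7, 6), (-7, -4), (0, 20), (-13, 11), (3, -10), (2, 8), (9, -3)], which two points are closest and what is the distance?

Computing all pairwise distances among 7 points:

d((7, 6), (-7, -4)) = 17.2047
d((7, 6), (0, 20)) = 15.6525
d((7, 6), (-13, 11)) = 20.6155
d((7, 6), (3, -10)) = 16.4924
d((7, 6), (2, 8)) = 5.3852 <-- minimum
d((7, 6), (9, -3)) = 9.2195
d((-7, -4), (0, 20)) = 25.0
d((-7, -4), (-13, 11)) = 16.1555
d((-7, -4), (3, -10)) = 11.6619
d((-7, -4), (2, 8)) = 15.0
d((-7, -4), (9, -3)) = 16.0312
d((0, 20), (-13, 11)) = 15.8114
d((0, 20), (3, -10)) = 30.1496
d((0, 20), (2, 8)) = 12.1655
d((0, 20), (9, -3)) = 24.6982
d((-13, 11), (3, -10)) = 26.4008
d((-13, 11), (2, 8)) = 15.2971
d((-13, 11), (9, -3)) = 26.0768
d((3, -10), (2, 8)) = 18.0278
d((3, -10), (9, -3)) = 9.2195
d((2, 8), (9, -3)) = 13.0384

Closest pair: (7, 6) and (2, 8) with distance 5.3852

The closest pair is (7, 6) and (2, 8) with Euclidean distance 5.3852. For 7 points, brute-force pairwise comparison is shown above. For large n, the divide-and-conquer algorithm (sort by x, recurse on halves, check the dividing strip) achieves O(n log n).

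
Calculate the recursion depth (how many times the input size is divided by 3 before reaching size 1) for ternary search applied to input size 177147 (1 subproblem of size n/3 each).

For divide and conquer with division factor 3:

Problem sizes at each level:
Level 0: 177147
Level 1: 59049
Level 2: 19683
Level 3: 6561
Level 4: 2187
Level 5: 729
Level 6: 243
Level 7: 81
Level 8: 27
Level 9: 9
Level 10: 3
Level 11: 1

The root is level 0 and the size-1 base case is level 11 (the tree spans levels 0 through 11, i.e. 12 levels counting the root), so the depth is the number of divisions: log_3(177147) = 11

The recursion tree depth is log_3(177147) = 11. At each level, the problem size is divided by 3, so it takes 11 divisions to reduce to a base case of size 1. The algorithm makes 1 recursive call at each level.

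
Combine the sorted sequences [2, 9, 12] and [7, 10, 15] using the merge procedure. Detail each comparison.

Merging process:

Compare 2 vs 7: take 2 from left. Merged: [2]
Compare 9 vs 7: take 7 from right. Merged: [2, 7]
Compare 9 vs 10: take 9 from left. Merged: [2, 7, 9]
Compare 12 vs 10: take 10 from right. Merged: [2, 7, 9, 10]
Compare 12 vs 15: take 12 from left. Merged: [2, 7, 9, 10, 12]
Append remaining from right: [15]. Merged: [2, 7, 9, 10, 12, 15]

Final merged array: [2, 7, 9, 10, 12, 15]
Total comparisons: 5

The merged array is [2, 7, 9, 10, 12, 15], requiring 5 comparisons. The merge step runs in O(n) time where n is the total number of elements.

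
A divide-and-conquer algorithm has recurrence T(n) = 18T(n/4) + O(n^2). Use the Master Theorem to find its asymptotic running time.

Master Theorem for T(n) = 18T(n/4) + O(n^2):

a = 18, b = 4, c = 2
log_b(a) = log_4(18) = 2.0850

Case 1: c = 2 < log_4(18) = 2.0850
T(n) = O(n^(log_4 18))

For T(n) = 18T(n/4) + O(n^2): log_4(18) = 2.0850. This is Case 1 of the Master Theorem (c < log_b(a), work dominated by leaves), giving O(n^(log_4 18)).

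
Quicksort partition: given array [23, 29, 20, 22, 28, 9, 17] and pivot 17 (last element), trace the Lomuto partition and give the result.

Lomuto partition with pivot = 17:

Initial array: [23, 29, 20, 22, 28, 9, 17]

arr[0]=23 > 17: no swap
arr[1]=29 > 17: no swap
arr[2]=20 > 17: no swap
arr[3]=22 > 17: no swap
arr[4]=28 > 17: no swap
arr[5]=9 <= 17: swap with position 0, array becomes [9, 29, 20, 22, 28, 23, 17]

Place pivot at position 1: [9, 17, 20, 22, 28, 23, 29]
Pivot position: 1

After partitioning with pivot 17, the array becomes [9, 17, 20, 22, 28, 23, 29]. The pivot is placed at index 1. All elements to the left of the pivot are <= 17, and all elements to the right are > 17.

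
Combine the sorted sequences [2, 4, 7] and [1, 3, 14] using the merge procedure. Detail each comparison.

Merging process:

Compare 2 vs 1: take 1 from right. Merged: [1]
Compare 2 vs 3: take 2 from left. Merged: [1, 2]
Compare 4 vs 3: take 3 from right. Merged: [1, 2, 3]
Compare 4 vs 14: take 4 from left. Merged: [1, 2, 3, 4]
Compare 7 vs 14: take 7 from left. Merged: [1, 2, 3, 4, 7]
Append remaining from right: [14]. Merged: [1, 2, 3, 4, 7, 14]

Final merged array: [1, 2, 3, 4, 7, 14]
Total comparisons: 5

The merged array is [1, 2, 3, 4, 7, 14], requiring 5 comparisons. The merge step runs in O(n) time where n is the total number of elements.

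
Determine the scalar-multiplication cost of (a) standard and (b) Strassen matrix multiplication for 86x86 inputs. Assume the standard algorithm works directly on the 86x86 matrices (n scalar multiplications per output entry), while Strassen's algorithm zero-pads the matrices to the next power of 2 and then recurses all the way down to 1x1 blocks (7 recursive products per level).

Matrix multiplication for 86x86 matrices:

Strassen's algorithm requires power-of-2 dimensions. Pad 86x86 to 128x128 (next power of 2).

Standard algorithm: 86^3 = 636056 multiplications
Strassen's algorithm: 7^(log2(128)) = 7^7 = 823543 multiplications
Difference: 636056 - 823543 = -187487 (Strassen uses MORE here due to padding overhead — for small or just-over-power-of-2 n, padding can outweigh the per-level savings)

Standard: 636056 multiplications (86^3). Strassen: 823543 multiplications (7^7, after padding to 128x128). Strassen reduces 8 recursive multiplications to 7 at each level.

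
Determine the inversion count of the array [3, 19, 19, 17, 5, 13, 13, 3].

Finding inversions in [3, 19, 19, 17, 5, 13, 13, 3]:

(1, 3): arr[1]=19 > arr[3]=17
(1, 4): arr[1]=19 > arr[4]=5
(1, 5): arr[1]=19 > arr[5]=13
(1, 6): arr[1]=19 > arr[6]=13
(1, 7): arr[1]=19 > arr[7]=3
(2, 3): arr[2]=19 > arr[3]=17
(2, 4): arr[2]=19 > arr[4]=5
(2, 5): arr[2]=19 > arr[5]=13
(2, 6): arr[2]=19 > arr[6]=13
(2, 7): arr[2]=19 > arr[7]=3
(3, 4): arr[3]=17 > arr[4]=5
(3, 5): arr[3]=17 > arr[5]=13
(3, 6): arr[3]=17 > arr[6]=13
(3, 7): arr[3]=17 > arr[7]=3
(4, 7): arr[4]=5 > arr[7]=3
(5, 7): arr[5]=13 > arr[7]=3
(6, 7): arr[6]=13 > arr[7]=3

Total inversions: 17

The array has 17 inversion(s): (1,3), (1,4), (1,5), (1,6), (1,7), (2,3), (2,4), (2,5), (2,6), (2,7), (3,4), (3,5), (3,6), (3,7), (4,7), (5,7), (6,7). Each pair (i,j) satisfies i < j and arr[i] > arr[j].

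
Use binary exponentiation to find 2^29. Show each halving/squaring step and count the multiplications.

Computing 2^29 by squaring (build up from 2^1; each line after the first costs one multiplication):

2^1 = 2
2^2 = (2^1)^2 = 2^2 = 4
2^3 = 2 * 2^2 = 2 * 4 = 8
2^6 = (2^3)^2 = 8^2 = 64
2^7 = 2 * 2^6 = 2 * 64 = 128
2^14 = (2^7)^2 = 128^2 = 16384
2^28 = (2^14)^2 = 16384^2 = 268435456
2^29 = 2 * 2^28 = 2 * 268435456 = 536870912

Result: 536870912
Multiplications needed: 7 (7 lines after 2^1)

2^29 = 536870912. Using exponentiation by squaring, this requires 7 multiplications. The key idea: if the exponent is even, square the half-power; if odd, multiply by the base once.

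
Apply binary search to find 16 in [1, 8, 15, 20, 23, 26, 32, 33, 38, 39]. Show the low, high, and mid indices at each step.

Binary search for 16 in [1, 8, 15, 20, 23, 26, 32, 33, 38, 39]:

lo=0, hi=9, mid=4, arr[mid]=23 -> 23 > 16, search left half
lo=0, hi=3, mid=1, arr[mid]=8 -> 8 < 16, search right half
lo=2, hi=3, mid=2, arr[mid]=15 -> 15 < 16, search right half
lo=3, hi=3, mid=3, arr[mid]=20 -> 20 > 16, search left half
lo=3 > hi=2, target 16 not found

Binary search determines that 16 is not in the array after 4 comparisons. The search space was exhausted without finding the target.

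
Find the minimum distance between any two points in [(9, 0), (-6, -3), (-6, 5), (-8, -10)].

Computing all pairwise distances among 4 points:

d((9, 0), (-6, -3)) = 15.2971
d((9, 0), (-6, 5)) = 15.8114
d((9, 0), (-8, -10)) = 19.7231
d((-6, -3), (-6, 5)) = 8.0
d((-6, -3), (-8, -10)) = 7.2801 <-- minimum
d((-6, 5), (-8, -10)) = 15.1327

Closest pair: (-6, -3) and (-8, -10) with distance 7.2801

The closest pair is (-6, -3) and (-8, -10) with Euclidean distance 7.2801. For 4 points, brute-force pairwise comparison is shown above. For large n, the divide-and-conquer algorithm (sort by x, recurse on halves, check the dividing strip) achieves O(n log n).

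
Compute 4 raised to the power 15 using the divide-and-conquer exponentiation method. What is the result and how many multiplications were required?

Computing 4^15 by squaring (build up from 4^1; each line after the first costs one multiplication):

4^1 = 4
4^2 = (4^1)^2 = 4^2 = 16
4^3 = 4 * 4^2 = 4 * 16 = 64
4^6 = (4^3)^2 = 64^2 = 4096
4^7 = 4 * 4^6 = 4 * 4096 = 16384
4^14 = (4^7)^2 = 16384^2 = 268435456
4^15 = 4 * 4^14 = 4 * 268435456 = 1073741824

Result: 1073741824
Multiplications needed: 6 (6 lines after 4^1)

4^15 = 1073741824. Using exponentiation by squaring, this requires 6 multiplications. The key idea: if the exponent is even, square the half-power; if odd, multiply by the base once.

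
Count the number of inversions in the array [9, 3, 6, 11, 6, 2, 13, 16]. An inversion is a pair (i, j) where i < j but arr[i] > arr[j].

Finding inversions in [9, 3, 6, 11, 6, 2, 13, 16]:

(0, 1): arr[0]=9 > arr[1]=3
(0, 2): arr[0]=9 > arr[2]=6
(0, 4): arr[0]=9 > arr[4]=6
(0, 5): arr[0]=9 > arr[5]=2
(1, 5): arr[1]=3 > arr[5]=2
(2, 5): arr[2]=6 > arr[5]=2
(3, 4): arr[3]=11 > arr[4]=6
(3, 5): arr[3]=11 > arr[5]=2
(4, 5): arr[4]=6 > arr[5]=2

Total inversions: 9

The array has 9 inversion(s): (0,1), (0,2), (0,4), (0,5), (1,5), (2,5), (3,4), (3,5), (4,5). Each pair (i,j) satisfies i < j and arr[i] > arr[j].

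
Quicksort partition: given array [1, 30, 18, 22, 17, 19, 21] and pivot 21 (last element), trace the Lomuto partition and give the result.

Lomuto partition with pivot = 21:

Initial array: [1, 30, 18, 22, 17, 19, 21]

arr[0]=1 <= 21: swap with position 0, array becomes [1, 30, 18, 22, 17, 19, 21]
arr[1]=30 > 21: no swap
arr[2]=18 <= 21: swap with position 1, array becomes [1, 18, 30, 22, 17, 19, 21]
arr[3]=22 > 21: no swap
arr[4]=17 <= 21: swap with position 2, array becomes [1, 18, 17, 22, 30, 19, 21]
arr[5]=19 <= 21: swap with position 3, array becomes [1, 18, 17, 19, 30, 22, 21]

Place pivot at position 4: [1, 18, 17, 19, 21, 22, 30]
Pivot position: 4

After partitioning with pivot 21, the array becomes [1, 18, 17, 19, 21, 22, 30]. The pivot is placed at index 4. All elements to the left of the pivot are <= 21, and all elements to the right are > 21.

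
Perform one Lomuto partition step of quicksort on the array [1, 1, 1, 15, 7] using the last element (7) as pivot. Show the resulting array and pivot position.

Lomuto partition with pivot = 7:

Initial array: [1, 1, 1, 15, 7]

arr[0]=1 <= 7: swap with position 0, array becomes [1, 1, 1, 15, 7]
arr[1]=1 <= 7: swap with position 1, array becomes [1, 1, 1, 15, 7]
arr[2]=1 <= 7: swap with position 2, array becomes [1, 1, 1, 15, 7]
arr[3]=15 > 7: no swap

Place pivot at position 3: [1, 1, 1, 7, 15]
Pivot position: 3

After partitioning with pivot 7, the array becomes [1, 1, 1, 7, 15]. The pivot is placed at index 3. All elements to the left of the pivot are <= 7, and all elements to the right are > 7.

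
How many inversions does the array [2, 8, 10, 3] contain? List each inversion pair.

Finding inversions in [2, 8, 10, 3]:

(1, 3): arr[1]=8 > arr[3]=3
(2, 3): arr[2]=10 > arr[3]=3

Total inversions: 2

The array has 2 inversion(s): (1,3), (2,3). Each pair (i,j) satisfies i < j and arr[i] > arr[j].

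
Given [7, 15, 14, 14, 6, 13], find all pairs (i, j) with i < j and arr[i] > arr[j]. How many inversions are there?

Finding inversions in [7, 15, 14, 14, 6, 13]:

(0, 4): arr[0]=7 > arr[4]=6
(1, 2): arr[1]=15 > arr[2]=14
(1, 3): arr[1]=15 > arr[3]=14
(1, 4): arr[1]=15 > arr[4]=6
(1, 5): arr[1]=15 > arr[5]=13
(2, 4): arr[2]=14 > arr[4]=6
(2, 5): arr[2]=14 > arr[5]=13
(3, 4): arr[3]=14 > arr[4]=6
(3, 5): arr[3]=14 > arr[5]=13

Total inversions: 9

The array has 9 inversion(s): (0,4), (1,2), (1,3), (1,4), (1,5), (2,4), (2,5), (3,4), (3,5). Each pair (i,j) satisfies i < j and arr[i] > arr[j].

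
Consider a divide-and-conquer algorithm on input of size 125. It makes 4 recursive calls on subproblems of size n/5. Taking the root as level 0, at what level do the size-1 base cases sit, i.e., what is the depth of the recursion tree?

For divide and conquer with division factor 5:

Problem sizes at each level:
Level 0: 125
Level 1: 25
Level 2: 5
Level 3: 1

The root is level 0 and the size-1 base case is level 3 (the tree spans levels 0 through 3, i.e. 4 levels counting the root), so the depth is the number of divisions: log_5(125) = 3

The recursion tree depth is log_5(125) = 3. At each level, the problem size is divided by 5, so it takes 3 divisions to reduce to a base case of size 1. The algorithm makes 4 recursive calls at each level.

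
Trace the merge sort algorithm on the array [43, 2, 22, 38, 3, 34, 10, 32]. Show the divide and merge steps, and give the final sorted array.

Merge sort trace:

Split: [43, 2, 22, 38, 3, 34, 10, 32] -> [43, 2, 22, 38] and [3, 34, 10, 32]
  Split: [43, 2, 22, 38] -> [43, 2] and [22, 38]
    Split: [43, 2] -> [43] and [2]
    Merge: [43] + [2] -> [2, 43]
    Split: [22, 38] -> [22] and [38]
    Merge: [22] + [38] -> [22, 38]
  Merge: [2, 43] + [22, 38] -> [2, 22, 38, 43]
  Split: [3, 34, 10, 32] -> [3, 34] and [10, 32]
    Split: [3, 34] -> [3] and [34]
    Merge: [3] + [34] -> [3, 34]
    Split: [10, 32] -> [10] and [32]
    Merge: [10] + [32] -> [10, 32]
  Merge: [3, 34] + [10, 32] -> [3, 10, 32, 34]
Merge: [2, 22, 38, 43] + [3, 10, 32, 34] -> [2, 3, 10, 22, 32, 34, 38, 43]

Final sorted array: [2, 3, 10, 22, 32, 34, 38, 43]

The merge sort proceeds by recursively splitting the array and merging sorted halves.
After all merges, the sorted array is [2, 3, 10, 22, 32, 34, 38, 43].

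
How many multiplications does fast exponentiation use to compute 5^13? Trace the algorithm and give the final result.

Computing 5^13 by squaring (build up from 5^1; each line after the first costs one multiplication):

5^1 = 5
5^2 = (5^1)^2 = 5^2 = 25
5^3 = 5 * 5^2 = 5 * 25 = 125
5^6 = (5^3)^2 = 125^2 = 15625
5^12 = (5^6)^2 = 15625^2 = 244140625
5^13 = 5 * 5^12 = 5 * 244140625 = 1220703125

Result: 1220703125
Multiplications needed: 5 (5 lines after 5^1)

5^13 = 1220703125. Using exponentiation by squaring, this requires 5 multiplications. The key idea: if the exponent is even, square the half-power; if odd, multiply by the base once.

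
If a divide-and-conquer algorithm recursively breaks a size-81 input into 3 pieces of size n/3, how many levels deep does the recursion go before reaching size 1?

For divide and conquer with division factor 3:

Problem sizes at each level:
Level 0: 81
Level 1: 27
Level 2: 9
Level 3: 3
Level 4: 1

The root is level 0 and the size-1 base case is level 4 (the tree spans levels 0 through 4, i.e. 5 levels counting the root), so the depth is the number of divisions: log_3(81) = 4

The recursion tree depth is log_3(81) = 4. At each level, the problem size is divided by 3, so it takes 4 divisions to reduce to a base case of size 1. The algorithm makes 3 recursive calls at each level.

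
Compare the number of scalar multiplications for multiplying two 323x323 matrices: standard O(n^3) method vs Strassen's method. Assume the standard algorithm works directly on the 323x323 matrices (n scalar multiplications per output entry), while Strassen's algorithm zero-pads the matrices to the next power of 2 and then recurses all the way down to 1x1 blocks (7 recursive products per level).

Matrix multiplication for 323x323 matrices:

Strassen's algorithm requires power-of-2 dimensions. Pad 323x323 to 512x512 (next power of 2).

Standard algorithm: 323^3 = 33698267 multiplications
Strassen's algorithm: 7^(log2(512)) = 7^9 = 40353607 multiplications
Difference: 33698267 - 40353607 = -6655340 (Strassen uses MORE here due to padding overhead — for small or just-over-power-of-2 n, padding can outweigh the per-level savings)

Standard: 33698267 multiplications (323^3). Strassen: 40353607 multiplications (7^9, after padding to 512x512). Strassen reduces 8 recursive multiplications to 7 at each level.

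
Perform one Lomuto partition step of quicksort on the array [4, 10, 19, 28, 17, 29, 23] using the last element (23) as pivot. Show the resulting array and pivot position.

Lomuto partition with pivot = 23:

Initial array: [4, 10, 19, 28, 17, 29, 23]

arr[0]=4 <= 23: swap with position 0, array becomes [4, 10, 19, 28, 17, 29, 23]
arr[1]=10 <= 23: swap with position 1, array becomes [4, 10, 19, 28, 17, 29, 23]
arr[2]=19 <= 23: swap with position 2, array becomes [4, 10, 19, 28, 17, 29, 23]
arr[3]=28 > 23: no swap
arr[4]=17 <= 23: swap with position 3, array becomes [4, 10, 19, 17, 28, 29, 23]
arr[5]=29 > 23: no swap

Place pivot at position 4: [4, 10, 19, 17, 23, 29, 28]
Pivot position: 4

After partitioning with pivot 23, the array becomes [4, 10, 19, 17, 23, 29, 28]. The pivot is placed at index 4. All elements to the left of the pivot are <= 23, and all elements to the right are > 23.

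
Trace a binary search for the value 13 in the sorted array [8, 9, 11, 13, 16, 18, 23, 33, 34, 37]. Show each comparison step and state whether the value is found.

Binary search for 13 in [8, 9, 11, 13, 16, 18, 23, 33, 34, 37]:

lo=0, hi=9, mid=4, arr[mid]=16 -> 16 > 13, search left half
lo=0, hi=3, mid=1, arr[mid]=9 -> 9 < 13, search right half
lo=2, hi=3, mid=2, arr[mid]=11 -> 11 < 13, search right half
lo=3, hi=3, mid=3, arr[mid]=13 -> Found target at index 3!

Binary search finds 13 at index 3 after 4 comparisons. The search repeatedly halves the search space by comparing with the middle element.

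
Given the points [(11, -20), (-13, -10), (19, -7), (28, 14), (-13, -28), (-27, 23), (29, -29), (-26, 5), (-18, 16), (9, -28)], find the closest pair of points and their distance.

Computing all pairwise distances among 10 points:

d((11, -20), (-13, -10)) = 26.0
d((11, -20), (19, -7)) = 15.2643
d((11, -20), (28, 14)) = 38.0132
d((11, -20), (-13, -28)) = 25.2982
d((11, -20), (-27, 23)) = 57.3847
d((11, -20), (29, -29)) = 20.1246
d((11, -20), (-26, 5)) = 44.6542
d((11, -20), (-18, 16)) = 46.2277
d((11, -20), (9, -28)) = 8.2462 <-- minimum
d((-13, -10), (19, -7)) = 32.1403
d((-13, -10), (28, 14)) = 47.5079
d((-13, -10), (-13, -28)) = 18.0
d((-13, -10), (-27, 23)) = 35.8469
d((-13, -10), (29, -29)) = 46.0977
d((-13, -10), (-26, 5)) = 19.8494
d((-13, -10), (-18, 16)) = 26.4764
d((-13, -10), (9, -28)) = 28.4253
d((19, -7), (28, 14)) = 22.8473
d((19, -7), (-13, -28)) = 38.2753
d((19, -7), (-27, 23)) = 54.9181
d((19, -7), (29, -29)) = 24.1661
d((19, -7), (-26, 5)) = 46.5725
d((19, -7), (-18, 16)) = 43.566
d((19, -7), (9, -28)) = 23.2594
d((28, 14), (-13, -28)) = 58.6941
d((28, 14), (-27, 23)) = 55.7315
d((28, 14), (29, -29)) = 43.0116
d((28, 14), (-26, 5)) = 54.7449
d((28, 14), (-18, 16)) = 46.0435
d((28, 14), (9, -28)) = 46.0977
d((-13, -28), (-27, 23)) = 52.8867
d((-13, -28), (29, -29)) = 42.0119
d((-13, -28), (-26, 5)) = 35.4683
d((-13, -28), (-18, 16)) = 44.2832
d((-13, -28), (9, -28)) = 22.0
d((-27, 23), (29, -29)) = 76.4199
d((-27, 23), (-26, 5)) = 18.0278
d((-27, 23), (-18, 16)) = 11.4018
d((-27, 23), (9, -28)) = 62.426
d((29, -29), (-26, 5)) = 64.6607
d((29, -29), (-18, 16)) = 65.0692
d((29, -29), (9, -28)) = 20.025
d((-26, 5), (-18, 16)) = 13.6015
d((-26, 5), (9, -28)) = 48.1041
d((-18, 16), (9, -28)) = 51.6236

Closest pair: (11, -20) and (9, -28) with distance 8.2462

The closest pair is (11, -20) and (9, -28) with Euclidean distance 8.2462. For 10 points, brute-force pairwise comparison is shown above. For large n, the divide-and-conquer algorithm (sort by x, recurse on halves, check the dividing strip) achieves O(n log n).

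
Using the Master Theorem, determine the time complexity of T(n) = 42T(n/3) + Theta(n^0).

Master Theorem for T(n) = 42T(n/3) + O(n^0):

a = 42, b = 3, c = 0
log_b(a) = log_3(42) = 3.4022

Case 1: c = 0 < log_3(42) = 3.4022
T(n) = O(n^(log_3 42))

For T(n) = 42T(n/3) + O(n^0): log_3(42) = 3.4022. This is Case 1 of the Master Theorem (c < log_b(a), work dominated by leaves), giving O(n^(log_3 42)).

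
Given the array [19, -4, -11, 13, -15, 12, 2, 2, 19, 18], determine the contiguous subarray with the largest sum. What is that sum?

Using Kadane's algorithm on [19, -4, -11, 13, -15, 12, 2, 2, 19, 18]:

Scanning through the array:
Position 1 (value -4): max_ending_here = 15, max_so_far = 19
Position 2 (value -11): max_ending_here = 4, max_so_far = 19
Position 3 (value 13): max_ending_here = 17, max_so_far = 19
Position 4 (value -15): max_ending_here = 2, max_so_far = 19
Position 5 (value 12): max_ending_here = 14, max_so_far = 19
Position 6 (value 2): max_ending_here = 16, max_so_far = 19
Position 7 (value 2): max_ending_here = 18, max_so_far = 19
Position 8 (value 19): max_ending_here = 37, max_so_far = 37
Position 9 (value 18): max_ending_here = 55, max_so_far = 55

Maximum subarray: [19, -4, -11, 13, -15, 12, 2, 2, 19, 18]
Maximum sum: 55

The maximum subarray is [19, -4, -11, 13, -15, 12, 2, 2, 19, 18] with sum 55. This subarray runs from index 0 to index 9.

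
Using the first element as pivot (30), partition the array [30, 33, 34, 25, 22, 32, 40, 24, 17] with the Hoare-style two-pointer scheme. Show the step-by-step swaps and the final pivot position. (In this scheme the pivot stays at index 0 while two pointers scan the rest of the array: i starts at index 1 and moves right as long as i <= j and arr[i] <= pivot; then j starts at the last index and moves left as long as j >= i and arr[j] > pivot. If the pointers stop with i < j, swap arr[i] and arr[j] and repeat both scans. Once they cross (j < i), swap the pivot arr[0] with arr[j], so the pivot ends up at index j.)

Hoare-style two-pointer partition with pivot = 30:

Initial array: [30, 33, 34, 25, 22, 32, 40, 24, 17]

Pointers start at i = 1, j = 8.
i stops at index 1 (arr[1]=33 > 30), j stops at index 8 (arr[8]=17 <= 30): swap arr[1] and arr[8], array becomes [30, 17, 34, 25, 22, 32, 40, 24, 33]
i stops at index 2 (arr[2]=34 > 30), j stops at index 7 (arr[7]=24 <= 30): swap arr[2] and arr[7], array becomes [30, 17, 24, 25, 22, 32, 40, 34, 33]
i ends at 5, j ends at 4: the pointers have crossed (j < i), so scanning stops.

Swap pivot arr[0] with arr[4] to place pivot at position 4: [22, 17, 24, 25, 30, 32, 40, 34, 33]
Pivot position: 4

After partitioning with pivot 30, the array becomes [22, 17, 24, 25, 30, 32, 40, 34, 33]. The pivot is placed at index 4. All elements to the left of the pivot are <= 30, and all elements to the right are > 30.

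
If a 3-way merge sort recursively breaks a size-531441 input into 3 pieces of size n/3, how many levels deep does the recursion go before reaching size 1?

For divide and conquer with division factor 3:

Problem sizes at each level:
Level 0: 531441
Level 1: 177147
Level 2: 59049
Level 3: 19683
Level 4: 6561
Level 5: 2187
Level 6: 729
Level 7: 243
Level 8: 81
Level 9: 27
Level 10: 9
Level 11: 3
Level 12: 1

The root is level 0 and the size-1 base case is level 12 (the tree spans levels 0 through 12, i.e. 13 levels counting the root), so the depth is the number of divisions: log_3(531441) = 12

The recursion tree depth is log_3(531441) = 12. At each level, the problem size is divided by 3, so it takes 12 divisions to reduce to a base case of size 1. The algorithm makes 3 recursive calls at each level.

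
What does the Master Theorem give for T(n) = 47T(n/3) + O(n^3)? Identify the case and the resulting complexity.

Master Theorem for T(n) = 47T(n/3) + O(n^3):

a = 47, b = 3, c = 3
log_b(a) = log_3(47) = 3.5046

Case 1: c = 3 < log_3(47) = 3.5046
T(n) = O(n^(log_3 47))

For T(n) = 47T(n/3) + O(n^3): log_3(47) = 3.5046. This is Case 1 of the Master Theorem (c < log_b(a), work dominated by leaves), giving O(n^(log_3 47)).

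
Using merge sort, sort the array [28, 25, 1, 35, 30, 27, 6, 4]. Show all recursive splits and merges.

Merge sort trace:

Split: [28, 25, 1, 35, 30, 27, 6, 4] -> [28, 25, 1, 35] and [30, 27, 6, 4]
  Split: [28, 25, 1, 35] -> [28, 25] and [1, 35]
    Split: [28, 25] -> [28] and [25]
    Merge: [28] + [25] -> [25, 28]
    Split: [1, 35] -> [1] and [35]
    Merge: [1] + [35] -> [1, 35]
  Merge: [25, 28] + [1, 35] -> [1, 25, 28, 35]
  Split: [30, 27, 6, 4] -> [30, 27] and [6, 4]
    Split: [30, 27] -> [30] and [27]
    Merge: [30] + [27] -> [27, 30]
    Split: [6, 4] -> [6] and [4]
    Merge: [6] + [4] -> [4, 6]
  Merge: [27, 30] + [4, 6] -> [4, 6, 27, 30]
Merge: [1, 25, 28, 35] + [4, 6, 27, 30] -> [1, 4, 6, 25, 27, 28, 30, 35]

Final sorted array: [1, 4, 6, 25, 27, 28, 30, 35]

The merge sort proceeds by recursively splitting the array and merging sorted halves.
After all merges, the sorted array is [1, 4, 6, 25, 27, 28, 30, 35].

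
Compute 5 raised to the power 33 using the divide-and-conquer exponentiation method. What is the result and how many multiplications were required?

Computing 5^33 by squaring (build up from 5^1; each line after the first costs one multiplication):

5^1 = 5
5^2 = (5^1)^2 = 5^2 = 25
5^4 = (5^2)^2 = 25^2 = 625
5^8 = (5^4)^2 = 625^2 = 390625
5^16 = (5^8)^2 = 390625^2 = 152587890625
5^32 = (5^16)^2 = 152587890625^2 = 23283064365386962890625
5^33 = 5 * 5^32 = 5 * 23283064365386962890625 = 116415321826934814453125

Result: 116415321826934814453125
Multiplications needed: 6 (6 lines after 5^1)

5^33 = 116415321826934814453125. Using exponentiation by squaring, this requires 6 multiplications. The key idea: if the exponent is even, square the half-power; if odd, multiply by the base once.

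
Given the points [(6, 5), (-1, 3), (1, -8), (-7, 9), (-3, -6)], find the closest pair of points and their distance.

Computing all pairwise distances among 5 points:

d((6, 5), (-1, 3)) = 7.2801
d((6, 5), (1, -8)) = 13.9284
d((6, 5), (-7, 9)) = 13.6015
d((6, 5), (-3, -6)) = 14.2127
d((-1, 3), (1, -8)) = 11.1803
d((-1, 3), (-7, 9)) = 8.4853
d((-1, 3), (-3, -6)) = 9.2195
d((1, -8), (-7, 9)) = 18.7883
d((1, -8), (-3, -6)) = 4.4721 <-- minimum
d((-7, 9), (-3, -6)) = 15.5242

Closest pair: (1, -8) and (-3, -6) with distance 4.4721

The closest pair is (1, -8) and (-3, -6) with Euclidean distance 4.4721. For 5 points, brute-force pairwise comparison is shown above. For large n, the divide-and-conquer algorithm (sort by x, recurse on halves, check the dividing strip) achieves O(n log n).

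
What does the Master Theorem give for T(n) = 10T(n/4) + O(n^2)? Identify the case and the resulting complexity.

Master Theorem for T(n) = 10T(n/4) + O(n^2):

a = 10, b = 4, c = 2
log_b(a) = log_4(10) = 1.6610

Case 3: c = 2 > log_4(10) = 1.6610
T(n) = O(n^2) = O(n^2)

For T(n) = 10T(n/4) + O(n^2): log_4(10) = 1.6610. This is Case 3 of the Master Theorem (c > log_b(a), work dominated by root), giving O(n^2).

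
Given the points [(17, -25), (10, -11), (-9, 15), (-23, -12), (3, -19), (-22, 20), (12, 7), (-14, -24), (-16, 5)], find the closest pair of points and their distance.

Computing all pairwise distances among 9 points:

d((17, -25), (10, -11)) = 15.6525
d((17, -25), (-9, 15)) = 47.7074
d((17, -25), (-23, -12)) = 42.0595
d((17, -25), (3, -19)) = 15.2315
d((17, -25), (-22, 20)) = 59.5483
d((17, -25), (12, 7)) = 32.3883
d((17, -25), (-14, -24)) = 31.0161
d((17, -25), (-16, 5)) = 44.5982
d((10, -11), (-9, 15)) = 32.2025
d((10, -11), (-23, -12)) = 33.0151
d((10, -11), (3, -19)) = 10.6301 <-- minimum
d((10, -11), (-22, 20)) = 44.5533
d((10, -11), (12, 7)) = 18.1108
d((10, -11), (-14, -24)) = 27.2947
d((10, -11), (-16, 5)) = 30.5287
d((-9, 15), (-23, -12)) = 30.4138
d((-9, 15), (3, -19)) = 36.0555
d((-9, 15), (-22, 20)) = 13.9284
d((-9, 15), (12, 7)) = 22.4722
d((-9, 15), (-14, -24)) = 39.3192
d((-9, 15), (-16, 5)) = 12.2066
d((-23, -12), (3, -19)) = 26.9258
d((-23, -12), (-22, 20)) = 32.0156
d((-23, -12), (12, 7)) = 39.8246
d((-23, -12), (-14, -24)) = 15.0
d((-23, -12), (-16, 5)) = 18.3848
d((3, -19), (-22, 20)) = 46.3249
d((3, -19), (12, 7)) = 27.5136
d((3, -19), (-14, -24)) = 17.72
d((3, -19), (-16, 5)) = 30.6105
d((-22, 20), (12, 7)) = 36.4005
d((-22, 20), (-14, -24)) = 44.7214
d((-22, 20), (-16, 5)) = 16.1555
d((12, 7), (-14, -24)) = 40.4599
d((12, 7), (-16, 5)) = 28.0713
d((-14, -24), (-16, 5)) = 29.0689

Closest pair: (10, -11) and (3, -19) with distance 10.6301

The closest pair is (10, -11) and (3, -19) with Euclidean distance 10.6301. For 9 points, brute-force pairwise comparison is shown above. For large n, the divide-and-conquer algorithm (sort by x, recurse on halves, check the dividing strip) achieves O(n log n).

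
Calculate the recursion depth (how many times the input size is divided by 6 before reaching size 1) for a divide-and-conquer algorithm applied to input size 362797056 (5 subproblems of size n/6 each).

For divide and conquer with division factor 6:

Problem sizes at each level:
Level 0: 362797056
Level 1: 60466176
Level 2: 10077696
Level 3: 1679616
Level 4: 279936
Level 5: 46656
Level 6: 7776
Level 7: 1296
Level 8: 216
Level 9: 36
Level 10: 6
Level 11: 1

The root is level 0 and the size-1 base case is level 11 (the tree spans levels 0 through 11, i.e. 12 levels counting the root), so the depth is the number of divisions: log_6(362797056) = 11

The recursion tree depth is log_6(362797056) = 11. At each level, the problem size is divided by 6, so it takes 11 divisions to reduce to a base case of size 1. The algorithm makes 5 recursive calls at each level.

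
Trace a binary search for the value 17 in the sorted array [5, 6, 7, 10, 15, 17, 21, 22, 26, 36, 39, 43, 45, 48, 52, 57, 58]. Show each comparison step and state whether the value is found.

Binary search for 17 in [5, 6, 7, 10, 15, 17, 21, 22, 26, 36, 39, 43, 45, 48, 52, 57, 58]:

lo=0, hi=16, mid=8, arr[mid]=26 -> 26 > 17, search left half
lo=0, hi=7, mid=3, arr[mid]=10 -> 10 < 17, search right half
lo=4, hi=7, mid=5, arr[mid]=17 -> Found target at index 5!

Binary search finds 17 at index 5 after 3 comparisons. The search repeatedly halves the search space by comparing with the middle element.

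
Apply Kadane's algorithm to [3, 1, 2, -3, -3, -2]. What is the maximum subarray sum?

Using Kadane's algorithm on [3, 1, 2, -3, -3, -2]:

Scanning through the array:
Position 1 (value 1): max_ending_here = 4, max_so_far = 4
Position 2 (value 2): max_ending_here = 6, max_so_far = 6
Position 3 (value -3): max_ending_here = 3, max_so_far = 6
Position 4 (value -3): max_ending_here = 0, max_so_far = 6
Position 5 (value -2): max_ending_here = -2, max_so_far = 6

Maximum subarray: [3, 1, 2]
Maximum sum: 6

The maximum subarray is [3, 1, 2] with sum 6. This subarray runs from index 0 to index 2.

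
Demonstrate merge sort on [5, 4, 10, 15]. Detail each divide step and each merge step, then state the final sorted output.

Merge sort trace:

Split: [5, 4, 10, 15] -> [5, 4] and [10, 15]
  Split: [5, 4] -> [5] and [4]
  Merge: [5] + [4] -> [4, 5]
  Split: [10, 15] -> [10] and [15]
  Merge: [10] + [15] -> [10, 15]
Merge: [4, 5] + [10, 15] -> [4, 5, 10, 15]

Final sorted array: [4, 5, 10, 15]

The merge sort proceeds by recursively splitting the array and merging sorted halves.
After all merges, the sorted array is [4, 5, 10, 15].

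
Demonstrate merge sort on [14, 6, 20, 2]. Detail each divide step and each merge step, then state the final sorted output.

Merge sort trace:

Split: [14, 6, 20, 2] -> [14, 6] and [20, 2]
  Split: [14, 6] -> [14] and [6]
  Merge: [14] + [6] -> [6, 14]
  Split: [20, 2] -> [20] and [2]
  Merge: [20] + [2] -> [2, 20]
Merge: [6, 14] + [2, 20] -> [2, 6, 14, 20]

Final sorted array: [2, 6, 14, 20]

The merge sort proceeds by recursively splitting the array and merging sorted halves.
After all merges, the sorted array is [2, 6, 14, 20].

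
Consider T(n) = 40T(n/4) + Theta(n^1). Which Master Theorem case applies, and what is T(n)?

Master Theorem for T(n) = 40T(n/4) + O(n^1):

a = 40, b = 4, c = 1
log_b(a) = log_4(40) = 2.6610

Case 1: c = 1 < log_4(40) = 2.6610
T(n) = O(n^(log_4 40))

For T(n) = 40T(n/4) + O(n^1): log_4(40) = 2.6610. This is Case 1 of the Master Theorem (c < log_b(a), work dominated by leaves), giving O(n^(log_4 40)).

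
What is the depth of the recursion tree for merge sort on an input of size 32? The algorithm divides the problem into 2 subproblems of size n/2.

For divide and conquer with division factor 2:

Problem sizes at each level:
Level 0: 32
Level 1: 16
Level 2: 8
Level 3: 4
Level 4: 2
Level 5: 1

The root is level 0 and the size-1 base case is level 5 (the tree spans levels 0 through 5, i.e. 6 levels counting the root), so the depth is the number of divisions: log_2(32) = 5

The recursion tree depth is log_2(32) = 5. At each level, the problem size is divided by 2, so it takes 5 divisions to reduce to a base case of size 1. The algorithm makes 2 recursive calls at each level.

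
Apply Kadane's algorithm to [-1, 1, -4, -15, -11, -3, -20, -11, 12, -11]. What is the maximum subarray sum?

Using Kadane's algorithm on [-1, 1, -4, -15, -11, -3, -20, -11, 12, -11]:

Scanning through the array:
Position 1 (value 1): max_ending_here = 1, max_so_far = 1
Position 2 (value -4): max_ending_here = -3, max_so_far = 1
Position 3 (value -15): max_ending_here = -15, max_so_far = 1
Position 4 (value -11): max_ending_here = -11, max_so_far = 1
Position 5 (value -3): max_ending_here = -3, max_so_far = 1
Position 6 (value -20): max_ending_here = -20, max_so_far = 1
Position 7 (value -11): max_ending_here = -11, max_so_far = 1
Position 8 (value 12): max_ending_here = 12, max_so_far = 12
Position 9 (value -11): max_ending_here = 1, max_so_far = 12

Maximum subarray: [12]
Maximum sum: 12

The maximum subarray is [12] with sum 12. This subarray runs from index 8 to index 8.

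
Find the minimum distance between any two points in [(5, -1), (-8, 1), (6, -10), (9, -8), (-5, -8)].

Computing all pairwise distances among 5 points:

d((5, -1), (-8, 1)) = 13.1529
d((5, -1), (6, -10)) = 9.0554
d((5, -1), (9, -8)) = 8.0623
d((5, -1), (-5, -8)) = 12.2066
d((-8, 1), (6, -10)) = 17.8045
d((-8, 1), (9, -8)) = 19.2354
d((-8, 1), (-5, -8)) = 9.4868
d((6, -10), (9, -8)) = 3.6056 <-- minimum
d((6, -10), (-5, -8)) = 11.1803
d((9, -8), (-5, -8)) = 14.0

Closest pair: (6, -10) and (9, -8) with distance 3.6056

The closest pair is (6, -10) and (9, -8) with Euclidean distance 3.6056. For 5 points, brute-force pairwise comparison is shown above. For large n, the divide-and-conquer algorithm (sort by x, recurse on halves, check the dividing strip) achieves O(n log n).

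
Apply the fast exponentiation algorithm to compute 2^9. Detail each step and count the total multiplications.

Computing 2^9 by squaring (build up from 2^1; each line after the first costs one multiplication):

2^1 = 2
2^2 = (2^1)^2 = 2^2 = 4
2^4 = (2^2)^2 = 4^2 = 16
2^8 = (2^4)^2 = 16^2 = 256
2^9 = 2 * 2^8 = 2 * 256 = 512

Result: 512
Multiplications needed: 4 (4 lines after 2^1)

2^9 = 512. Using exponentiation by squaring, this requires 4 multiplications. The key idea: if the exponent is even, square the half-power; if odd, multiply by the base once.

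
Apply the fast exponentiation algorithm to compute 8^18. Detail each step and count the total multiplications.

Computing 8^18 by squaring (build up from 8^1; each line after the first costs one multiplication):

8^1 = 8
8^2 = (8^1)^2 = 8^2 = 64
8^4 = (8^2)^2 = 64^2 = 4096
8^8 = (8^4)^2 = 4096^2 = 16777216
8^9 = 8 * 8^8 = 8 * 16777216 = 134217728
8^18 = (8^9)^2 = 134217728^2 = 18014398509481984

Result: 18014398509481984
Multiplications needed: 5 (5 lines after 8^1)

8^18 = 18014398509481984. Using exponentiation by squaring, this requires 5 multiplications. The key idea: if the exponent is even, square the half-power; if odd, multiply by the base once.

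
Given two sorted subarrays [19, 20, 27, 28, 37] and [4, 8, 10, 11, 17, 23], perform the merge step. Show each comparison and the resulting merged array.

Merging process:

Compare 19 vs 4: take 4 from right. Merged: [4]
Compare 19 vs 8: take 8 from right. Merged: [4, 8]
Compare 19 vs 10: take 10 from right. Merged: [4, 8, 10]
Compare 19 vs 11: take 11 from right. Merged: [4, 8, 10, 11]
Compare 19 vs 17: take 17 from right. Merged: [4, 8, 10, 11, 17]
Compare 19 vs 23: take 19 from left. Merged: [4, 8, 10, 11, 17, 19]
Compare 20 vs 23: take 20 from left. Merged: [4, 8, 10, 11, 17, 19, 20]
Compare 27 vs 23: take 23 from right. Merged: [4, 8, 10, 11, 17, 19, 20, 23]
Append remaining from left: [27, 28, 37]. Merged: [4, 8, 10, 11, 17, 19, 20, 23, 27, 28, 37]

Final merged array: [4, 8, 10, 11, 17, 19, 20, 23, 27, 28, 37]
Total comparisons: 8

The merged array is [4, 8, 10, 11, 17, 19, 20, 23, 27, 28, 37], requiring 8 comparisons. The merge step runs in O(n) time where n is the total number of elements.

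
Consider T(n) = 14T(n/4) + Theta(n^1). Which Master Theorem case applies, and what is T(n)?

Master Theorem for T(n) = 14T(n/4) + O(n^1):

a = 14, b = 4, c = 1
log_b(a) = log_4(14) = 1.9037

Case 1: c = 1 < log_4(14) = 1.9037
T(n) = O(n^(log_4 14))

For T(n) = 14T(n/4) + O(n^1): log_4(14) = 1.9037. This is Case 1 of the Master Theorem (c < log_b(a), work dominated by leaves), giving O(n^(log_4 14)).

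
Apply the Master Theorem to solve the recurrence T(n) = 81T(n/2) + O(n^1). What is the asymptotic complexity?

Master Theorem for T(n) = 81T(n/2) + O(n^1):

a = 81, b = 2, c = 1
log_b(a) = log_2(81) = 6.3399

Case 1: c = 1 < log_2(81) = 6.3399
T(n) = O(n^(log_2 81))

For T(n) = 81T(n/2) + O(n^1): log_2(81) = 6.3399. This is Case 1 of the Master Theorem (c < log_b(a), work dominated by leaves), giving O(n^(log_2 81)).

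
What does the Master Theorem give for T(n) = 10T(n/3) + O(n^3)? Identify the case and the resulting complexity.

Master Theorem for T(n) = 10T(n/3) + O(n^3):

a = 10, b = 3, c = 3
log_b(a) = log_3(10) = 2.0959

Case 3: c = 3 > log_3(10) = 2.0959
T(n) = O(n^3) = O(n^3)

For T(n) = 10T(n/3) + O(n^3): log_3(10) = 2.0959. This is Case 3 of the Master Theorem (c > log_b(a), work dominated by root), giving O(n^3).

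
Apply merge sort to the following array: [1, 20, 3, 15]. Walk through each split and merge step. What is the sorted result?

Merge sort trace:

Split: [1, 20, 3, 15] -> [1, 20] and [3, 15]
  Split: [1, 20] -> [1] and [20]
  Merge: [1] + [20] -> [1, 20]
  Split: [3, 15] -> [3] and [15]
  Merge: [3] + [15] -> [3, 15]
Merge: [1, 20] + [3, 15] -> [1, 3, 15, 20]

Final sorted array: [1, 3, 15, 20]

The merge sort proceeds by recursively splitting the array and merging sorted halves.
After all merges, the sorted array is [1, 3, 15, 20].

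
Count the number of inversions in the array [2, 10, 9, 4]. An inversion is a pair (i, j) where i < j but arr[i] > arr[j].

Finding inversions in [2, 10, 9, 4]:

(1, 2): arr[1]=10 > arr[2]=9
(1, 3): arr[1]=10 > arr[3]=4
(2, 3): arr[2]=9 > arr[3]=4

Total inversions: 3

The array has 3 inversion(s): (1,2), (1,3), (2,3). Each pair (i,j) satisfies i < j and arr[i] > arr[j].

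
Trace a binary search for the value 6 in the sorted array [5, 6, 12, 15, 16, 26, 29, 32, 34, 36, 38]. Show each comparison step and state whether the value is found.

Binary search for 6 in [5, 6, 12, 15, 16, 26, 29, 32, 34, 36, 38]:

lo=0, hi=10, mid=5, arr[mid]=26 -> 26 > 6, search left half
lo=0, hi=4, mid=2, arr[mid]=12 -> 12 > 6, search left half
lo=0, hi=1, mid=0, arr[mid]=5 -> 5 < 6, search right half
lo=1, hi=1, mid=1, arr[mid]=6 -> Found target at index 1!

Binary search finds 6 at index 1 after 4 comparisons. The search repeatedly halves the search space by comparing with the middle element.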